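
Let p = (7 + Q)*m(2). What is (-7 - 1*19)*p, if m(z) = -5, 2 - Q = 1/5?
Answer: 1144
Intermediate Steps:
Q = 9/5 (Q = 2 - 1/5 = 9/5 ≈ 1.8000)
p = -44 (p = (7 + 9/5)*(-5) = (44/5)*(-5) = -44)
(-7 - 1*19)*p = (-7 - 1*19)*(-44) = (-7 - 19)*(-44) = -26*(-44) = 1144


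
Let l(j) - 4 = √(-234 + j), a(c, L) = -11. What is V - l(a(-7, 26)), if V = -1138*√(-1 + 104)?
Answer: -4 - 1138*√103 - 7*I*√5 ≈ -11553.0 - 15.652*I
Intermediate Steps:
l(j) = 4 + √(-234 + j)
V = -1138*√103 ≈ -11549.
V - l(a(-7, 26)) = -1138*√103 - (4 + √(-234 - 11)) = -1138*√103 - (4 + √(-245)) = -1138*√103 - (4 + 7*I*√5) = -1138*√103 + (-4 - 7*I*√5) = -4 - 1138*√103 - 7*I*√5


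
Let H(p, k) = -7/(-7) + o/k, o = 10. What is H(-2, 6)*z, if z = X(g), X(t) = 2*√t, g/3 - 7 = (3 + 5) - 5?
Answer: 16*√30/3 ≈ 29.212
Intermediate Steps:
H(p, k) = 1 + 10/k (H(p, k) = -7/(-7) + 10/k = -7*(-⅐) + 10/k = 1 + 10/k)
g = 30 (g = 21 + 3*((3 + 5) - 5) = 21 + 3*(8 - 5) = 21 + 3*3 = 21 + 9 = 30)
z = 2*√30 ≈ 10.954
H(-2, 6)*z = ((10 + 6)/6)*(2*√30) = ((⅙)*16)*(2*√30) = 8*(2*√30)/3 = 16*√30/3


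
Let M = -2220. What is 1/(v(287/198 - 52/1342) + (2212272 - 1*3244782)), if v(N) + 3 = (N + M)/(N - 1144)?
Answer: -1254563/1295350170808 ≈ -9.6851e-7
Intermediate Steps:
v(N) = -3 + (-2220 + N)/(-1144 + N) (v(N) = -3 + (N - 2220)/(N - 1144) = -3 + (-2220 + N)/(-1144 + N))
1/(v(287/198 - 52/1342) + (2212272 - 1*3244782)) = 1/(2*(606 - (287/198 - 52/1342))/(-1144 + (287/198 - 52/1342)) + (2212272 - 1*3244782)) = 1/(2*(606 - (287*(1/198) - 52*1/1342))/(-1144 + (287*(1/198) - 52*1/1342)) + (2212272 - 3244782)) = 1/(2*(606 - (287/198 - 26/671))/(-1144 + (287/198 - 26/671)) - 1032510) = 1/(2*(606 - 1*1549/1098)/(-1144 + 1549/1098) - 1032510) = 1/(2*(606 - 1549/1098)/(-1254563/1098) - 1032510) = 1/(2*(-1098/1254563)*(663839/1098) - 1032510) = 1/(-1327678/1254563 - 1032510) = 1/(-1295350170808/1254563) = -1254563/1295350170808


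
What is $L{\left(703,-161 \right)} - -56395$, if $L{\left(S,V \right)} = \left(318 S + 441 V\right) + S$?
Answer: $209651$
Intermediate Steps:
$L{\left(S,V \right)} = 319 S + 441 V$
$L{\left(703,-161 \right)} - -56395 = \left(319 \cdot 703 + 441 \left(-161\right)\right) - -56395 = \left(224257 - 71001\right) + 56395 = 153256 + 56395 = 209651$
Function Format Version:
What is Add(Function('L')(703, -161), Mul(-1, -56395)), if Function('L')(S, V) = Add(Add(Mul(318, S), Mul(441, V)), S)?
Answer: 209651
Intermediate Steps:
Function('L')(S, V) = Add(Mul(319, S), Mul(441, V))
Add(Function('L')(703, -161), Mul(-1, -56395)) = Add(Add(Mul(319, 703), Mul(441, -161)), Mul(-1, -56395)) = Add(Add(224257, -71001), 56395) = Add(153256, 56395) = 209651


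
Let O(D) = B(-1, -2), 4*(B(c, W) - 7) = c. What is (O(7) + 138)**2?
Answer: 335241/16 ≈ 20953.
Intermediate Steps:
B(c, W) = 7 + c/4
O(D) = 27/4 (O(D) = 7 + (1/4)*(-1) = 7 - 1/4 = 27/4)
(O(7) + 138)**2 = (27/4 + 138)**2 = (579/4)**2 = 335241/16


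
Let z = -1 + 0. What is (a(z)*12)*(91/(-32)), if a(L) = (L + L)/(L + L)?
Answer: -273/8 ≈ -34.125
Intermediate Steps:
z = -1
a(L) = 1 (a(L) = (2*L)/((2*L)) = (2*L)*(1/(2*L)) = 1)
(a(z)*12)*(91/(-32)) = (1*12)*(91/(-32)) = 12*(91*(-1/32)) = 12*(-91/32) = -273/8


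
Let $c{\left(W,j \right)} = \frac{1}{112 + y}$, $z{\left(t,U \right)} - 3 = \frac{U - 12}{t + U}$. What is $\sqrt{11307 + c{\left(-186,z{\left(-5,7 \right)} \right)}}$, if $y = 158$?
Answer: $\frac{\sqrt{91586730}}{90} \approx 106.33$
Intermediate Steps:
$z{\left(t,U \right)} = 3 + \frac{-12 + U}{U + t}$ ($z{\left(t,U \right)} = 3 + \frac{U - 12}{t + U} = 3 + \frac{-12 + U}{U + t}$)
$c{\left(W,j \right)} = \frac{1}{270}$ ($c{\left(W,j \right)} = \frac{1}{112 + 158} = \frac{1}{270}$)
$\sqrt{11307 + c{\left(-186,z{\left(-5,7 \right)} \right)}} = \sqrt{11307 + \frac{1}{270}} = \sqrt{\frac{3052891}{270}} = \frac{\sqrt{91586730}}{90}$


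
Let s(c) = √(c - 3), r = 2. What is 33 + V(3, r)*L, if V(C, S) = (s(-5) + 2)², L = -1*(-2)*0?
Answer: 33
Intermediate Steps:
s(c) = √(-3 + c)
L = 0 (L = 2*0 = 0)
V(C, S) = (2 + 2*I*√2)² (V(C, S) = (√(-3 - 5) + 2)² = (√(-8) + 2)² = (2*I*√2 + 2)² = (2 + 2*I*√2)²)
33 + V(3, r)*L = 33 + (-4 + 8*I*√2)*0 = 33 + 0 = 33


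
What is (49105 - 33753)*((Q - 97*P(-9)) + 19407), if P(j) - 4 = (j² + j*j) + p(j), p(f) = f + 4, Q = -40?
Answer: 57570000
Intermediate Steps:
p(f) = 4 + f
P(j) = 8 + j + 2*j² (P(j) = 4 + ((j² + j*j) + (4 + j)) = 4 + ((j² + j²) + (4 + j)) = 4 + (2*j² + (4 + j)) = 4 + (4 + j + 2*j²) = 8 + j + 2*j²)
(49105 - 33753)*((Q - 97*P(-9)) + 19407) = (49105 - 33753)*((-40 - 97*(8 - 9 + 2*(-9)²)) + 19407) = 15352*((-40 - 97*(8 - 9 + 2*81)) + 19407) = 15352*((-40 - 97*(8 - 9 + 162)) + 19407) = 15352*((-40 - 97*161) + 19407) = 15352*((-40 - 15617) + 19407) = 15352*(-15657 + 19407) = 15352*3750 = 57570000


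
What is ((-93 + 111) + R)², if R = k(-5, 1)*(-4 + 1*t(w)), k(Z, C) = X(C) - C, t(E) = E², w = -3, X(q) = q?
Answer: 324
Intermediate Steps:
k(Z, C) = 0 (k(Z, C) = C - C = 0)
R = 0 (R = 0*(-4 + 1*(-3)²) = 0*(-4 + 1*9) = 0*(-4 + 9) = 0*5 = 0)
((-93 + 111) + R)² = ((-93 + 111) + 0)² = (18 + 0)² = 18² = 324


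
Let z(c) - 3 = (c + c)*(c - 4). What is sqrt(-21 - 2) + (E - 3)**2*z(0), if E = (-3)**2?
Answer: 108 + I*sqrt(23) ≈ 108.0 + 4.7958*I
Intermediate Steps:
E = 9
z(c) = 3 + 2*c*(-4 + c) (z(c) = 3 + (c + c)*(c - 4) = 3 + (2*c)*(-4 + c) = 3 + 2*c*(-4 + c))
sqrt(-21 - 2) + (E - 3)**2*z(0) = sqrt(-21 - 2) + (9 - 3)**2*(3 - 8*0 + 2*0**2) = sqrt(-23) + 6**2*(3 + 0 + 2*0) = I*sqrt(23) + 36*(3 + 0 + 0) = I*sqrt(23) + 36*3 = I*sqrt(23) + 108 = 108 + I*sqrt(23)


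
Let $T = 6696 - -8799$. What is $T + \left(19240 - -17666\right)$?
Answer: $52401$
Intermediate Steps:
$T = 15495$ ($T = 6696 + 8799 = 15495$)
$T + \left(19240 - -17666\right) = 15495 + \left(19240 - -17666\right) = 15495 + \left(19240 + 17666\right) = 15495 + 36906 = 52401$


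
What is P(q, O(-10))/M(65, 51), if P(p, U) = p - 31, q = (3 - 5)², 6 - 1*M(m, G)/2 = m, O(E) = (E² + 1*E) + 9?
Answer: 27/118 ≈ 0.22881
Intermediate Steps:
O(E) = 9 + E + E² (O(E) = (E² + E) + 9 = (E + E²) + 9 = 9 + E + E²)
M(m, G) = 12 - 2*m
q = 4 (q = (-2)² = 4)
P(p, U) = -31 + p
P(q, O(-10))/M(65, 51) = (-31 + 4)/(12 - 2*65) = -27/(12 - 130) = -27/(-118) = -27*(-1/118) = 27/118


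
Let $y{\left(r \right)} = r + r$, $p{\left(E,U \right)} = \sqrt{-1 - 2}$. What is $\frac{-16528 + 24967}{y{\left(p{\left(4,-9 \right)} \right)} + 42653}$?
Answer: $\frac{359948667}{1819278421} - \frac{16878 i \sqrt{3}}{1819278421} \approx 0.19785 - 1.6069 \cdot 10^{-5} i$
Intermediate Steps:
$p{\left(E,U \right)} = i \sqrt{3}$ ($p{\left(E,U \right)} = \sqrt{-3} = i \sqrt{3}$)
$y{\left(r \right)} = 2 r$
$\frac{-16528 + 24967}{y{\left(p{\left(4,-9 \right)} \right)} + 42653} = \frac{-16528 + 24967}{2 i \sqrt{3} + 42653} = \frac{8439}{2 i \sqrt{3} + 42653} = \frac{8439}{42653 + 2 i \sqrt{3}}$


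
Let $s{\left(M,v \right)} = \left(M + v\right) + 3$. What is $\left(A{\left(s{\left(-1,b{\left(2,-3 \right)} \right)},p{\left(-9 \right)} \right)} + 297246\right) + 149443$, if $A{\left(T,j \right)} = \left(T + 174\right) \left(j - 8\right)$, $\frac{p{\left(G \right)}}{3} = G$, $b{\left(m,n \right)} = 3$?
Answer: $440424$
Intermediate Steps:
$s{\left(M,v \right)} = 3 + M + v$
$p{\left(G \right)} = 3 G$
$A{\left(T,j \right)} = \left(-8 + j\right) \left(174 + T\right)$ ($A{\left(T,j \right)} = \left(174 + T\right) \left(-8 + j\right) = \left(-8 + j\right) \left(174 + T\right)$)
$\left(A{\left(s{\left(-1,b{\left(2,-3 \right)} \right)},p{\left(-9 \right)} \right)} + 297246\right) + 149443 = \left(\left(-1392 - 8 \left(3 - 1 + 3\right) + 174 \cdot 3 \left(-9\right) + \left(3 - 1 + 3\right) 3 \left(-9\right)\right) + 297246\right) + 149443 = \left(\left(-1392 - 40 + 174 \left(-27\right) + 5 \left(-27\right)\right) + 297246\right) + 149443 = \left(\left(-1392 - 40 - 4698 - 135\right) + 297246\right) + 149443 = \left(-6265 + 297246\right) + 149443 = 290981 + 149443 = 440424$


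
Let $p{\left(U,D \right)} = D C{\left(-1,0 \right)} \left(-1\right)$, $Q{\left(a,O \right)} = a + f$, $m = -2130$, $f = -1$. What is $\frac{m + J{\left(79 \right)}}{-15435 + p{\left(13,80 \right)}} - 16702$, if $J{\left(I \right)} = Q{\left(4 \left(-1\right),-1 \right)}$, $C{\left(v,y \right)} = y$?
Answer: $- \frac{7365521}{441} \approx -16702.0$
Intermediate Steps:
$Q{\left(a,O \right)} = -1 + a$ ($Q{\left(a,O \right)} = a - 1 = -1 + a$)
$J{\left(I \right)} = -5$ ($J{\left(I \right)} = -1 + 4 \left(-1\right) = -1 - 4 = -5$)
$p{\left(U,D \right)} = 0$ ($p{\left(U,D \right)} = D 0 \left(-1\right) = 0 \left(-1\right) = 0$)
$\frac{m + J{\left(79 \right)}}{-15435 + p{\left(13,80 \right)}} - 16702 = \frac{-2130 - 5}{-15435 + 0} - 16702 = - \frac{2135}{-15435} - 16702 = \left(-2135\right) \left(- \frac{1}{15435}\right) - 16702 = \frac{61}{441} - 16702 = - \frac{7365521}{441}$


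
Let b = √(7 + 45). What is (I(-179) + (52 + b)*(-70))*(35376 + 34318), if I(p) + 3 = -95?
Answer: -260516172 - 9757160*√13 ≈ -2.9570e+8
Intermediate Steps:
b = 2*√13 (b = √52 = 2*√13 ≈ 7.2111)
I(p) = -98 (I(p) = -3 - 95 = -98)
(I(-179) + (52 + b)*(-70))*(35376 + 34318) = (-98 + (52 + 2*√13)*(-70))*(35376 + 34318) = (-98 + (-3640 - 140*√13))*69694 = (-3738 - 140*√13)*69694 = -260516172 - 9757160*√13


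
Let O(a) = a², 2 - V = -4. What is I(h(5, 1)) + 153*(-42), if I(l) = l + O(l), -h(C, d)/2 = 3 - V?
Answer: -6384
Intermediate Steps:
V = 6 (V = 2 - 1*(-4) = 2 + 4 = 6)
h(C, d) = 6 (h(C, d) = -2*(3 - 1*6) = -2*(3 - 6) = -2*(-3) = 6)
I(l) = l + l²
I(h(5, 1)) + 153*(-42) = 6*(1 + 6) + 153*(-42) = 6*7 - 6426 = 42 - 6426 = -6384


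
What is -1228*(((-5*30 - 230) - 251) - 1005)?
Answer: 2009008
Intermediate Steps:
-1228*(((-5*30 - 230) - 251) - 1005) = -1228*(((-150 - 230) - 251) - 1005) = -1228*((-380 - 251) - 1005) = -1228*(-631 - 1005) = -1228*(-1636) = 2009008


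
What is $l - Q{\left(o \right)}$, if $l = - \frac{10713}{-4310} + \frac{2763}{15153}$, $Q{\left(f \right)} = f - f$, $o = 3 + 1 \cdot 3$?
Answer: $\frac{58080873}{21769810} \approx 2.668$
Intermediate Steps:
$o = 6$ ($o = 3 + 3 = 6$)
$Q{\left(f \right)} = 0$
$l = \frac{58080873}{21769810}$ ($l = \left(-10713\right) \left(- \frac{1}{4310}\right) + 2763 \cdot \frac{1}{15153} = \frac{10713}{4310} + \frac{921}{5051} = \frac{58080873}{21769810} \approx 2.668$)
$l - Q{\left(o \right)} = \frac{58080873}{21769810} - 0 = \frac{58080873}{21769810} + 0 = \frac{58080873}{21769810}$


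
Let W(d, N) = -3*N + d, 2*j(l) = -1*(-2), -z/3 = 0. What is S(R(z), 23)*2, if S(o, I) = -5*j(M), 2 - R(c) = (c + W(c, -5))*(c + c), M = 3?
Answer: -10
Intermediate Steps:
z = 0 (z = -3*0 = 0)
j(l) = 1 (j(l) = (-1*(-2))/2 = (½)*2 = 1)
W(d, N) = d - 3*N
R(c) = 2 - 2*c*(15 + 2*c) (R(c) = 2 - (c + (c - 3*(-5)))*(c + c) = 2 - (c + (c + 15))*2*c = 2 - (c + (15 + c))*2*c = 2 - (15 + 2*c)*2*c = 2 - 2*c*(15 + 2*c))
S(o, I) = -5 (S(o, I) = -5*1 = -5)
S(R(z), 23)*2 = -5*2 = -10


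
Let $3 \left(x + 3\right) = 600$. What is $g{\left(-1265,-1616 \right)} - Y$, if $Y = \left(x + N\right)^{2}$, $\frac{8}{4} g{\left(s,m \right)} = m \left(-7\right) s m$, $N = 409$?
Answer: $11561854204$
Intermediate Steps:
$x = 197$ ($x = -3 + \frac{1}{3} \cdot 600 = -3 + 200 = 197$)
$g{\left(s,m \right)} = - \frac{7 s m^{2}}{2}$ ($g{\left(s,m \right)} = \frac{m \left(-7\right) s m}{2} = \frac{- 7 m m s}{2} = \frac{\left(-7\right) s m^{2}}{2} = - \frac{7 s m^{2}}{2}$)
$Y = 367236$ ($Y = \left(197 + 409\right)^{2} = 606^{2} = 367236$)
$g{\left(-1265,-1616 \right)} - Y = \left(- \frac{7}{2}\right) \left(-1265\right) \left(-1616\right)^{2} - 367236 = \left(- \frac{7}{2}\right) \left(-1265\right) 2611456 - 367236 = 11562221440 - 367236 = 11561854204$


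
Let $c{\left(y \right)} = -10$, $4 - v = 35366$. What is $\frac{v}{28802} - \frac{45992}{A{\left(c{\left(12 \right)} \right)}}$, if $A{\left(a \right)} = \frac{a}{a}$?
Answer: $- \frac{662348473}{14401} \approx -45993.0$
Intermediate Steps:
$v = -35362$ ($v = 4 - 35366 = -35362$)
$A{\left(a \right)} = 1$
$\frac{v}{28802} - \frac{45992}{A{\left(c{\left(12 \right)} \right)}} = - \frac{35362}{28802} - \frac{45992}{1} = \left(-35362\right) \frac{1}{28802} - 45992 = - \frac{17681}{14401} - 45992 = - \frac{662348473}{14401}$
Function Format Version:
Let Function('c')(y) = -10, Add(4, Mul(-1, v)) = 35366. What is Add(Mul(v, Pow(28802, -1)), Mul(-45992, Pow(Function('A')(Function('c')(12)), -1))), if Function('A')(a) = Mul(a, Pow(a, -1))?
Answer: Rational(-662348473, 14401) ≈ -45993.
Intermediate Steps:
v = -35362 (v = Add(4, Mul(-1, 35366)) = Add(4, -35366) = -35362)
Function('A')(a) = 1
Add(Mul(v, Pow(28802, -1)), Mul(-45992, Pow(Function('A')(Function('c')(12)), -1))) = Add(Mul(-35362, Pow(28802, -1)), Mul(-45992, Pow(1, -1))) = Add(Mul(-35362, Rational(1, 28802)), Mul(-45992, 1)) = Add(Rational(-17681, 14401), -45992) = Rational(-662348473, 14401)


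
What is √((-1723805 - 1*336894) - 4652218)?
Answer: I*√6712917 ≈ 2590.9*I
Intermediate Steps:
√((-1723805 - 1*336894) - 4652218) = √((-1723805 - 336894) - 4652218) = √(-2060699 - 4652218) = √(-6712917) = I*√6712917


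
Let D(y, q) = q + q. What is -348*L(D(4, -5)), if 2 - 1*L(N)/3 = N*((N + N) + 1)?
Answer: 196272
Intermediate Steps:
D(y, q) = 2*q
L(N) = 6 - 3*N*(1 + 2*N) (L(N) = 6 - 3*N*((N + N) + 1) = 6 - 3*N*(2*N + 1) = 6 - 3*N*(1 + 2*N))
-348*L(D(4, -5)) = -348*(6 - 6*(2*(-5))**2 - 6*(-5)) = -348*(6 - 6*(-10)**2 - 3*(-10)) = -348*(6 - 6*100 + 30) = -348*(6 - 600 + 30) = -348*(-564) = 196272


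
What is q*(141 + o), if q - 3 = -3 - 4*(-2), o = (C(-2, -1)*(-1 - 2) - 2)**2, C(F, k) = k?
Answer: 1136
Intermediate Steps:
o = 1 (o = (-(-1 - 2) - 2)**2 = (-1*(-3) - 2)**2 = (3 - 2)**2 = 1**2 = 1)
q = 8 (q = 3 + (-3 - 4*(-2)) = 3 + (-3 + 8) = 3 + 5 = 8)
q*(141 + o) = 8*(141 + 1) = 8*142 = 1136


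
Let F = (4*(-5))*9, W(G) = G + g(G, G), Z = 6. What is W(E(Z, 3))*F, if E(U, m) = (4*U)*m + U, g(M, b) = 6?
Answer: -15120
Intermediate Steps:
E(U, m) = U + 4*U*m (E(U, m) = 4*U*m + U = U + 4*U*m)
W(G) = 6 + G (W(G) = G + 6 = 6 + G)
F = -180 (F = -20*9 = -180)
W(E(Z, 3))*F = (6 + 6*(1 + 4*3))*(-180) = (6 + 6*(1 + 12))*(-180) = (6 + 6*13)*(-180) = (6 + 78)*(-180) = 84*(-180) = -15120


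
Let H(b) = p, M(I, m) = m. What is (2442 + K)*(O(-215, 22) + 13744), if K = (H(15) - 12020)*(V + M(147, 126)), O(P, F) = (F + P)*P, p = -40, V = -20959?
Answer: 13878711582858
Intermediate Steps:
H(b) = -40
O(P, F) = P*(F + P)
K = 251245980 (K = (-40 - 12020)*(-20959 + 126) = -12060*(-20833) = 251245980)
(2442 + K)*(O(-215, 22) + 13744) = (2442 + 251245980)*(-215*(22 - 215) + 13744) = 251248422*(-215*(-193) + 13744) = 251248422*(41495 + 13744) = 251248422*55239 = 13878711582858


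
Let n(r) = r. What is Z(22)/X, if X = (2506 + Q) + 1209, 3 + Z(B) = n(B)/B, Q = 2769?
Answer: -1/3242 ≈ -0.00030845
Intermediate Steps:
Z(B) = -2 (Z(B) = -3 + B/B = -3 + 1 = -2)
X = 6484 (X = (2506 + 2769) + 1209 = 5275 + 1209 = 6484)
Z(22)/X = -2/6484 = -2*1/6484 = -1/3242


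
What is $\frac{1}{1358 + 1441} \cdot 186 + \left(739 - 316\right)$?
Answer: $\frac{394721}{933} \approx 423.07$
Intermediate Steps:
$\frac{1}{1358 + 1441} \cdot 186 + \left(739 - 316\right) = \frac{1}{2799} \cdot 186 + 423 = \frac{62}{933} + 423 = \frac{394721}{933}$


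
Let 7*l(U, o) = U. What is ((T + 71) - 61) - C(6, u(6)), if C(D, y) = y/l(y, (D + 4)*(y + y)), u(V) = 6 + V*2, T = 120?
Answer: 123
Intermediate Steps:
l(U, o) = U/7
u(V) = 6 + 2*V
C(D, y) = 7 (C(D, y) = y/((y/7)) = y*(7/y) = 7)
((T + 71) - 61) - C(6, u(6)) = ((120 + 71) - 61) - 1*7 = (191 - 61) - 7 = 130 - 7 = 123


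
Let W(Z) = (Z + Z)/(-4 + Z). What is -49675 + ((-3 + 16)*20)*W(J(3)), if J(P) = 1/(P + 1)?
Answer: -149129/3 ≈ -49710.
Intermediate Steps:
J(P) = 1/(1 + P)
W(Z) = 2*Z/(-4 + Z) (W(Z) = (2*Z)/(-4 + Z) = 2*Z/(-4 + Z))
-49675 + ((-3 + 16)*20)*W(J(3)) = -49675 + ((-3 + 16)*20)*(2/((1 + 3)*(-4 + 1/(1 + 3)))) = -49675 + (13*20)*(2/(4*(-4 + 1/4))) = -49675 + 260*(2*(¼)/(-4 + ¼)) = -49675 + 260*(2*(¼)/(-15/4)) = -49675 + 260*(2*(¼)*(-4/15)) = -49675 + 260*(-2/15) = -49675 - 104/3 = -149129/3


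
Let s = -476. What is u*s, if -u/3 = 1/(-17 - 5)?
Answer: -714/11 ≈ -64.909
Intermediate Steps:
u = 3/22 (u = -3/(-17 - 5) = -3/(-22) = -3*(-1/22) = 3/22 ≈ 0.13636)
u*s = (3/22)*(-476) = -714/11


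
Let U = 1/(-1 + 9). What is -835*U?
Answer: -835/8 ≈ -104.38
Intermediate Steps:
U = ⅛ (U = 1/8 = ⅛ ≈ 0.12500)
-835*U = -835*⅛ = -835/8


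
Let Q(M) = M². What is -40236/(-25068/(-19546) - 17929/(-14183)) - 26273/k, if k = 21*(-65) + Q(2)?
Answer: -7581200410908917/480419170879 ≈ -15780.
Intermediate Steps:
k = -1361 (k = 21*(-65) + 2² = -1365 + 4 = -1361)
-40236/(-25068/(-19546) - 17929/(-14183)) - 26273/k = -40236/(-25068/(-19546) - 17929/(-14183)) - 26273/(-1361) = -40236/(-25068*(-1/19546) - 17929*(-1/14183)) - 26273*(-1/1361) = -40236/(12534/9773 + 17929/14183) + 26273/1361 = -40236/352989839/138610459 + 26273/1361 = -40236*138610459/352989839 + 26273/1361 = -5577130428324/352989839 + 26273/1361 = -7581200410908917/480419170879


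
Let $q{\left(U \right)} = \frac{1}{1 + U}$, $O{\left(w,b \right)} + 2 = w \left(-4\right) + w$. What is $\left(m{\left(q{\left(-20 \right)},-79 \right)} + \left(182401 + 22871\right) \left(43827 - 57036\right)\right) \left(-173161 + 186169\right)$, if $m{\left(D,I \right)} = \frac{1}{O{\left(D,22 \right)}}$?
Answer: $- \frac{1234463423684592}{35} \approx -3.527 \cdot 10^{13}$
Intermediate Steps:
$O{\left(w,b \right)} = -2 - 3 w$ ($O{\left(w,b \right)} = -2 + \left(w \left(-4\right) + w\right) = -2 + \left(- 4 w + w\right) = -2 - 3 w$)
$m{\left(D,I \right)} = \frac{1}{-2 - 3 D}$
$\left(m{\left(q{\left(-20 \right)},-79 \right)} + \left(182401 + 22871\right) \left(43827 - 57036\right)\right) \left(-173161 + 186169\right) = \left(- \frac{1}{2 + \frac{3}{1 - 20}} + \left(182401 + 22871\right) \left(43827 - 57036\right)\right) \left(-173161 + 186169\right) = \left(- \frac{1}{2 + \frac{3}{-19}} + 205272 \left(-13209\right)\right) 13008 = \left(- \frac{1}{2 + 3 \left(- \frac{1}{19}\right)} - 2711437848\right) 13008 = \left(- \frac{1}{2 - \frac{3}{19}} - 2711437848\right) 13008 = \left(- \frac{1}{\frac{35}{19}} - 2711437848\right) 13008 = \left(\left(-1\right) \frac{19}{35} - 2711437848\right) 13008 = \left(- \frac{19}{35} - 2711437848\right) 13008 = \left(- \frac{94900324699}{35}\right) 13008 = - \frac{1234463423684592}{35}$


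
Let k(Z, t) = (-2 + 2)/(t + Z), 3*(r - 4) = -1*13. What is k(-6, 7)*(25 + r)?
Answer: 0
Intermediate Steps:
r = -⅓ (r = 4 + (-1*13)/3 = 4 + (⅓)*(-13) = 4 - 13/3 = -⅓ ≈ -0.33333)
k(Z, t) = 0 (k(Z, t) = 0/(Z + t) = 0)
k(-6, 7)*(25 + r) = 0*(25 - ⅓) = 0*(74/3) = 0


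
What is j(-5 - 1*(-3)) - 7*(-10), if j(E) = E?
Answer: 68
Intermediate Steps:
j(-5 - 1*(-3)) - 7*(-10) = (-5 - 1*(-3)) - 7*(-10) = (-5 + 3) + 70 = -2 + 70 = 68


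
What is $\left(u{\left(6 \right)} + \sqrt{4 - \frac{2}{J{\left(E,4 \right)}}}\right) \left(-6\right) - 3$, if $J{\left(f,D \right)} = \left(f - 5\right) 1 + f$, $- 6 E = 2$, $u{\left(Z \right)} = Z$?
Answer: $-39 - \frac{6 \sqrt{1258}}{17} \approx -51.518$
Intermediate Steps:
$E = - \frac{1}{3}$ ($E = \left(- \frac{1}{6}\right) 2 = - \frac{1}{3} \approx -0.33333$)
$J{\left(f,D \right)} = -5 + 2 f$ ($J{\left(f,D \right)} = \left(-5 + f\right) 1 + f = \left(-5 + f\right) + f = -5 + 2 f$)
$\left(u{\left(6 \right)} + \sqrt{4 - \frac{2}{J{\left(E,4 \right)}}}\right) \left(-6\right) - 3 = \left(6 + \sqrt{4 - \frac{2}{-5 + 2 \left(- \frac{1}{3}\right)}}\right) \left(-6\right) - 3 = \left(6 + \sqrt{4 - \frac{2}{-5 - \frac{2}{3}}}\right) \left(-6\right) - 3 = \left(6 + \sqrt{4 - \frac{2}{- \frac{17}{3}}}\right) \left(-6\right) - 3 = \left(6 + \sqrt{4 - - \frac{6}{17}}\right) \left(-6\right) - 3 = \left(6 + \sqrt{4 + \frac{6}{17}}\right) \left(-6\right) - 3 = \left(6 + \sqrt{\frac{74}{17}}\right) \left(-6\right) - 3 = \left(6 + \frac{\sqrt{1258}}{17}\right) \left(-6\right) - 3 = \left(-36 - \frac{6 \sqrt{1258}}{17}\right) - 3 = -39 - \frac{6 \sqrt{1258}}{17}$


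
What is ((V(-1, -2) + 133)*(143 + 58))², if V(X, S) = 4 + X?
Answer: 747256896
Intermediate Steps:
((V(-1, -2) + 133)*(143 + 58))² = (((4 - 1) + 133)*(143 + 58))² = ((3 + 133)*201)² = (136*201)² = 27336² = 747256896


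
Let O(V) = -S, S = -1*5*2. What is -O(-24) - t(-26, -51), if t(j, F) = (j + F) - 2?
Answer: 69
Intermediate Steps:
S = -10 (S = -5*2 = -10)
O(V) = 10 (O(V) = -1*(-10) = 10)
t(j, F) = -2 + F + j (t(j, F) = (F + j) - 2 = -2 + F + j)
-O(-24) - t(-26, -51) = -1*10 - (-2 - 51 - 26) = -10 - 1*(-79) = -10 + 79 = 69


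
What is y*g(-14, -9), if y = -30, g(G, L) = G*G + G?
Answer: -5460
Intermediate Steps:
g(G, L) = G + G**2 (g(G, L) = G**2 + G = G + G**2)
y*g(-14, -9) = -(-420)*(1 - 14) = -(-420)*(-13) = -30*182 = -5460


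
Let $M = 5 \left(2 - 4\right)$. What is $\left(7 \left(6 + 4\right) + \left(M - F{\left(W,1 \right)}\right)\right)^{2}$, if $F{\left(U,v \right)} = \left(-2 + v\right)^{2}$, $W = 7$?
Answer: $3481$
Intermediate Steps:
$M = -10$ ($M = 5 \left(-2\right) = -10$)
$\left(7 \left(6 + 4\right) + \left(M - F{\left(W,1 \right)}\right)\right)^{2} = \left(7 \left(6 + 4\right) - \left(10 + \left(-2 + 1\right)^{2}\right)\right)^{2} = \left(7 \cdot 10 - 11\right)^{2} = \left(70 - 11\right)^{2} = 59^{2} = 3481$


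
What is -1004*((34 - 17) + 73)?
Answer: -90360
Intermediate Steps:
-1004*((34 - 17) + 73) = -1004*(17 + 73) = -1004*90 = -90360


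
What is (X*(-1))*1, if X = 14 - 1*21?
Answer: 7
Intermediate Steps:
X = -7 (X = 14 - 21 = -7)
(X*(-1))*1 = -7*(-1)*1 = 7*1 = 7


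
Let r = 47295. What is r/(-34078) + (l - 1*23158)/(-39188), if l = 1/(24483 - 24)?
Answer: -13014855711251/16331869436388 ≈ -0.79690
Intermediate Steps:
l = 1/24459 ≈ 4.0885e-5
r/(-34078) + (l - 1*23158)/(-39188) = 47295/(-34078) + (1/24459 - 1*23158)/(-39188) = 47295*(-1/34078) + (1/24459 - 23158)*(-1/39188) = -47295/34078 - 566421521/24459*(-1/39188) = -47295/34078 + 566421521/958499292 = -13014855711251/16331869436388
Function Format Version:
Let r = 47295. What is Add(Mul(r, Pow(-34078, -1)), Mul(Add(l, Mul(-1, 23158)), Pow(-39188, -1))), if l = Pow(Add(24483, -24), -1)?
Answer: Rational(-13014855711251, 16331869436388) ≈ -0.79690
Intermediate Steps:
l = Rational(1, 24459) (l = Pow(24459, -1) = Rational(1, 24459) ≈ 4.0885e-5)
Add(Mul(r, Pow(-34078, -1)), Mul(Add(l, Mul(-1, 23158)), Pow(-39188, -1))) = Add(Mul(47295, Pow(-34078, -1)), Mul(Add(Rational(1, 24459), Mul(-1, 23158)), Pow(-39188, -1))) = Add(Mul(47295, Rational(-1, 34078)), Mul(Add(Rational(1, 24459), -23158), Rational(-1, 39188))) = Add(Rational(-47295, 34078), Mul(Rational(-566421521, 24459), Rational(-1, 39188))) = Add(Rational(-47295, 34078), Rational(566421521, 958499292)) = Rational(-13014855711251, 16331869436388)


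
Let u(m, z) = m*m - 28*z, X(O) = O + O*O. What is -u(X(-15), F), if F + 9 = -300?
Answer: -52752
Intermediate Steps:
F = -309 (F = -9 - 300 = -309)
X(O) = O + O**2
u(m, z) = m**2 - 28*z
-u(X(-15), F) = -((-15*(1 - 15))**2 - 28*(-309)) = -((-15*(-14))**2 + 8652) = -(210**2 + 8652) = -(44100 + 8652) = -1*52752 = -52752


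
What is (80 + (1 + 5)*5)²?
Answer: 12100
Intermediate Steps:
(80 + (1 + 5)*5)² = (80 + 6*5)² = (80 + 30)² = 110² = 12100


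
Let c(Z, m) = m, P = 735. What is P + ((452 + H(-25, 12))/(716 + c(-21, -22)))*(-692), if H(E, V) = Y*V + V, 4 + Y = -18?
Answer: 185845/347 ≈ 535.58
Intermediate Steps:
Y = -22 (Y = -4 - 18 = -22)
H(E, V) = -21*V (H(E, V) = -22*V + V = -21*V)
P + ((452 + H(-25, 12))/(716 + c(-21, -22)))*(-692) = 735 + ((452 - 21*12)/(716 - 22))*(-692) = 735 + ((452 - 252)/694)*(-692) = 735 + (200*(1/694))*(-692) = 735 + (100/347)*(-692) = 735 - 69200/347 = 185845/347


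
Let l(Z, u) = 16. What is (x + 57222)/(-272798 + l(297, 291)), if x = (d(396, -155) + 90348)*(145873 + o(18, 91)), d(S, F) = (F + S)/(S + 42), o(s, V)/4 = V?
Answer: -5787012874841/119478516 ≈ -48436.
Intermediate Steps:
o(s, V) = 4*V
d(S, F) = (F + S)/(42 + S)
x = 5786987811605/438 (x = ((-155 + 396)/(42 + 396) + 90348)*(145873 + 4*91) = (241/438 + 90348)*(145873 + 364) = ((1/438)*241 + 90348)*146237 = (241/438 + 90348)*146237 = (39572665/438)*146237 = 5786987811605/438 ≈ 1.3212e+10)
(x + 57222)/(-272798 + l(297, 291)) = (5786987811605/438 + 57222)/(-272798 + 16) = (5787012874841/438)/(-272782) = (5787012874841/438)*(-1/272782) = -5787012874841/119478516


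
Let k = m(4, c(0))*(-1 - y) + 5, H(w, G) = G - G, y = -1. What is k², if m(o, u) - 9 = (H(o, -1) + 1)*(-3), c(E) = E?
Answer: 25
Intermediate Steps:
H(w, G) = 0
m(o, u) = 6 (m(o, u) = 9 + (0 + 1)*(-3) = 9 + 1*(-3) = 9 - 3 = 6)
k = 5 (k = 6*(-1 - 1*(-1)) + 5 = 6*(-1 + 1) + 5 = 6*0 + 5 = 0 + 5 = 5)
k² = 5² = 25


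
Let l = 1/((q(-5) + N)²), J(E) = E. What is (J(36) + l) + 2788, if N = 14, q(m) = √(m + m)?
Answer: (-525265*I + 79072*√10)/(2*(-93*I + 14*√10)) ≈ 2824.0 - 0.0020866*I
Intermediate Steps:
q(m) = √2*√m (q(m) = √(2*m) = √2*√m)
l = (14 + I*√10)⁻² (l = 1/((√2*√(-5) + 14)²) = 1/((√2*(I*√5) + 14)²) = 1/((I*√10 + 14)²) = 1/((14 + I*√10)²) = (14 + I*√10)⁻² ≈ 0.0043831 - 0.0020865*I)
(J(36) + l) + 2788 = (36 + (14 + I*√10)⁻²) + 2788 = 2824 + (14 + I*√10)⁻²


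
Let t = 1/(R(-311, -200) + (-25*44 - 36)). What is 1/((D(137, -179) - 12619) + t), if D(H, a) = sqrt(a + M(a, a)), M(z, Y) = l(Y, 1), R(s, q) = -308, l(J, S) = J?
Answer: -26312332628/332036090133257 - 2085136*I*sqrt(358)/332036090133257 ≈ -7.9245e-5 - 1.1882e-7*I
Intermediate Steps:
M(z, Y) = Y
D(H, a) = sqrt(2)*sqrt(a) (D(H, a) = sqrt(a + a) = sqrt(2*a) = sqrt(2)*sqrt(a))
t = -1/1444 (t = 1/(-308 + (-25*44 - 36)) = 1/(-308 + (-1100 - 36)) = 1/(-308 - 1136) = 1/(-1444) = -1/1444 ≈ -0.00069252)
1/((D(137, -179) - 12619) + t) = 1/((sqrt(2)*sqrt(-179) - 12619) - 1/1444) = 1/((sqrt(2)*(I*sqrt(179)) - 12619) - 1/1444) = 1/((I*sqrt(358) - 12619) - 1/1444) = 1/((-12619 + I*sqrt(358)) - 1/1444) = 1/(-18221837/1444 + I*sqrt(358))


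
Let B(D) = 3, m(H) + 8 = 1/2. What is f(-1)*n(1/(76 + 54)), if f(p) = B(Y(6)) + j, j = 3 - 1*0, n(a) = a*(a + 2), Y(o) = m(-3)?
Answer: 783/8450 ≈ 0.092663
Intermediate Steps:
m(H) = -15/2 (m(H) = -8 + 1/2 = -8 + ½ = -15/2)
Y(o) = -15/2
n(a) = a*(2 + a)
j = 3 (j = 3 + 0 = 3)
f(p) = 6 (f(p) = 3 + 3 = 6)
f(-1)*n(1/(76 + 54)) = 6*((2 + 1/(76 + 54))/(76 + 54)) = 6*((2 + 1/130)/130) = 6*((1/130)*(261/130)) = 6*(261/16900) = 783/8450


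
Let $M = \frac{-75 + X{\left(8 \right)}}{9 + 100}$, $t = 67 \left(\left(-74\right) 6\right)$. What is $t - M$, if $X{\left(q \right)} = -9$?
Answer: $- \frac{3242448}{109} \approx -29747.0$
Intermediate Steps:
$t = -29748$ ($t = 67 \left(-444\right) = -29748$)
$M = - \frac{84}{109}$ ($M = \frac{-75 - 9}{9 + 100} = - \frac{84}{109} \approx -0.77064$)
$t - M = -29748 - - \frac{84}{109} = -29748 + \frac{84}{109} = - \frac{3242448}{109}$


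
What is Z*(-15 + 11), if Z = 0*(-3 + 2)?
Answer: 0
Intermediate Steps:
Z = 0 (Z = 0*(-1) = 0)
Z*(-15 + 11) = 0*(-15 + 11) = 0*(-4) = 0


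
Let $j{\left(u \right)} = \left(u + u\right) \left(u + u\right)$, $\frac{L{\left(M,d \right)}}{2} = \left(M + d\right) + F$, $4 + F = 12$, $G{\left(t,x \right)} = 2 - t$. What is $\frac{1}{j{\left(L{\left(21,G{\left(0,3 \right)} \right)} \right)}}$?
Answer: $\frac{1}{15376} \approx 6.5036 \cdot 10^{-5}$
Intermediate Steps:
$F = 8$ ($F = -4 + 12 = 8$)
$L{\left(M,d \right)} = 16 + 2 M + 2 d$ ($L{\left(M,d \right)} = 2 \left(\left(M + d\right) + 8\right) = 2 \left(8 + M + d\right) = 16 + 2 M + 2 d$)
$j{\left(u \right)} = 4 u^{2}$ ($j{\left(u \right)} = 2 u 2 u = 4 u^{2}$)
$\frac{1}{j{\left(L{\left(21,G{\left(0,3 \right)} \right)} \right)}} = \frac{1}{4 \left(16 + 2 \cdot 21 + 2 \left(2 - 0\right)\right)^{2}} = \frac{1}{4 \left(16 + 42 + 2 \left(2 + 0\right)\right)^{2}} = \frac{1}{4 \left(16 + 42 + 2 \cdot 2\right)^{2}} = \frac{1}{4 \left(16 + 42 + 4\right)^{2}} = \frac{1}{4 \cdot 62^{2}} = \frac{1}{4 \cdot 3844} = \frac{1}{15376}$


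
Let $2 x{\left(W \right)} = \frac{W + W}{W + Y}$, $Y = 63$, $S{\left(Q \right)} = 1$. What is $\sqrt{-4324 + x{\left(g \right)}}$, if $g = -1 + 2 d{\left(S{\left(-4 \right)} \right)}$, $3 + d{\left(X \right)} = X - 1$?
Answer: $\frac{i \sqrt{69186}}{4} \approx 65.758 i$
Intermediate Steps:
$d{\left(X \right)} = -4 + X$ ($d{\left(X \right)} = -3 + \left(X - 1\right) = -3 + \left(-1 + X\right) = -4 + X$)
$g = -7$ ($g = -1 + 2 \left(-4 + 1\right) = -1 + 2 \left(-3\right) = -1 - 6 = -7$)
$x{\left(W \right)} = \frac{W}{63 + W}$ ($x{\left(W \right)} = \frac{\left(W + W\right) \frac{1}{W + 63}}{2} = \frac{2 W \frac{1}{63 + W}}{2} = \frac{W}{63 + W}$)
$\sqrt{-4324 + x{\left(g \right)}} = \sqrt{-4324 - \frac{7}{63 - 7}} = \sqrt{-4324 - \frac{7}{56}} = \sqrt{-4324 - \frac{1}{8}} = \sqrt{- \frac{34593}{8}} = \frac{i \sqrt{69186}}{4}$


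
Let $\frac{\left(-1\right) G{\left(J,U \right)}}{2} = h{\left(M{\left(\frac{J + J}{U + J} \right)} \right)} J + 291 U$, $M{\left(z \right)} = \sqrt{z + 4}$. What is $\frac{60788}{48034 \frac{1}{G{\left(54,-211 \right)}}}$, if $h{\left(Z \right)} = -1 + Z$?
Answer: $\frac{533675220}{3431} - \frac{937872 \sqrt{20410}}{538667} \approx 1.553 \cdot 10^{5}$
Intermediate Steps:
$M{\left(z \right)} = \sqrt{4 + z}$
$G{\left(J,U \right)} = - 582 U - 2 J \left(-1 + \sqrt{4 + \frac{2 J}{J + U}}\right)$ ($G{\left(J,U \right)} = - 2 \left(\left(-1 + \sqrt{4 + \frac{J + J}{U + J}}\right) J + 291 U\right) = - 2 \left(\left(-1 + \sqrt{4 + \frac{2 J}{J + U}}\right) J + 291 U\right) = - 2 \left(J \left(-1 + \sqrt{4 + \frac{2 J}{J + U}}\right) + 291 U\right) = - 2 \left(291 U + J \left(-1 + \sqrt{4 + \frac{2 J}{J + U}}\right)\right) = - 582 U - 2 J \left(-1 + \sqrt{4 + \frac{2 J}{J + U}}\right)$)
$\frac{60788}{48034 \frac{1}{G{\left(54,-211 \right)}}} = \frac{60788}{48034 \frac{1}{\left(-582\right) \left(-211\right) + 2 \cdot 54 - 108 \sqrt{2} \sqrt{\frac{2 \left(-211\right) + 3 \cdot 54}{54 - 211}}}} = \frac{60788}{48034 \frac{1}{122802 + 108 - 108 \sqrt{2} \sqrt{\frac{-422 + 162}{-157}}}} = \frac{60788}{48034 \frac{1}{122802 + 108 - 108 \sqrt{2} \sqrt{\left(- \frac{1}{157}\right) \left(-260\right)}}} = \frac{60788}{48034 \frac{1}{122802 + 108 - 108 \sqrt{2} \sqrt{\frac{260}{157}}}} = \frac{60788}{48034 \frac{1}{122802 + 108 - 108 \sqrt{2} \frac{2 \sqrt{10205}}{157}}} = \frac{60788}{48034 \frac{1}{122802 + 108 - \frac{216 \sqrt{20410}}{157}}} = \frac{60788}{48034 \frac{1}{122910 - \frac{216 \sqrt{20410}}{157}}} = 60788 \left(\frac{61455}{24017} - \frac{108 \sqrt{20410}}{3770669}\right) = \frac{533675220}{3431} - \frac{937872 \sqrt{20410}}{538667}$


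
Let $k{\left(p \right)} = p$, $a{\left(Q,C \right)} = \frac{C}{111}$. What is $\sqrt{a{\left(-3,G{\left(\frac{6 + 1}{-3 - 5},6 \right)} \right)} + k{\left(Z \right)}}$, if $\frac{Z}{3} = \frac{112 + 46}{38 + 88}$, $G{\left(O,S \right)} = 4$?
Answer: $\frac{\sqrt{2292927}}{777} \approx 1.9488$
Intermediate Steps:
$a{\left(Q,C \right)} = \frac{C}{111}$ ($a{\left(Q,C \right)} = C \frac{1}{111} = \frac{C}{111}$)
$Z = \frac{79}{21}$ ($Z = 3 \frac{112 + 46}{38 + 88} = 3 \cdot \frac{158}{126} = 3 \cdot 158 \cdot \frac{1}{126} = 3 \cdot \frac{79}{63} = \frac{79}{21} \approx 3.7619$)
$\sqrt{a{\left(-3,G{\left(\frac{6 + 1}{-3 - 5},6 \right)} \right)} + k{\left(Z \right)}} = \sqrt{\frac{1}{111} \cdot 4 + \frac{79}{21}} = \sqrt{\frac{4}{111} + \frac{79}{21}} = \sqrt{\frac{2951}{777}} = \frac{\sqrt{2292927}}{777}$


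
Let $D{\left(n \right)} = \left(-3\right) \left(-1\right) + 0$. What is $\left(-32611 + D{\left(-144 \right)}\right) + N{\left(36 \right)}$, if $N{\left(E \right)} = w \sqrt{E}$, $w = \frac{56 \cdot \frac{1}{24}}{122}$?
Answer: $- \frac{1989081}{61} \approx -32608.0$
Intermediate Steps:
$w = \frac{7}{366}$ ($w = 56 \cdot \frac{1}{24} \cdot \frac{1}{122} = \frac{7}{3} \cdot \frac{1}{122} = \frac{7}{366} \approx 0.019126$)
$N{\left(E \right)} = \frac{7 \sqrt{E}}{366}$
$D{\left(n \right)} = 3$ ($D{\left(n \right)} = 3 + 0 = 3$)
$\left(-32611 + D{\left(-144 \right)}\right) + N{\left(36 \right)} = \left(-32611 + 3\right) + \frac{7 \sqrt{36}}{366} = -32608 + \frac{7}{366} \cdot 6 = -32608 + \frac{7}{61} = - \frac{1989081}{61}$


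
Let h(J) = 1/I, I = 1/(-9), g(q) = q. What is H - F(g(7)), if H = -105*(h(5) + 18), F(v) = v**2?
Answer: -994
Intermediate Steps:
I = -1/9 ≈ -0.11111
h(J) = -9 (h(J) = 1/(-1/9) = -9)
H = -945 (H = -105*(-9 + 18) = -105*9 = -945)
H - F(g(7)) = -945 - 1*7**2 = -945 - 1*49 = -945 - 49 = -994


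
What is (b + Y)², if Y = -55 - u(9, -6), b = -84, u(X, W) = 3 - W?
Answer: 21904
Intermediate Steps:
Y = -64 (Y = -55 - (3 - 1*(-6)) = -55 - (3 + 6) = -55 - 1*9 = -55 - 9 = -64)
(b + Y)² = (-84 - 64)² = (-148)² = 21904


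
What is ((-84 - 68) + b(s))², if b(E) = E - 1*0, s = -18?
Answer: 28900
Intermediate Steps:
b(E) = E (b(E) = E + 0 = E)
((-84 - 68) + b(s))² = ((-84 - 68) - 18)² = (-152 - 18)² = (-170)² = 28900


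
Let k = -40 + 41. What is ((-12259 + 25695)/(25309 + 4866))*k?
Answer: 13436/30175 ≈ 0.44527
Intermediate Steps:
k = 1
((-12259 + 25695)/(25309 + 4866))*k = ((-12259 + 25695)/(25309 + 4866))*1 = (13436/30175)*1 = 13436/30175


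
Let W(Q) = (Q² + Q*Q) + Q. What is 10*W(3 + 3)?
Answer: 780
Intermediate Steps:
W(Q) = Q + 2*Q² (W(Q) = (Q² + Q²) + Q = 2*Q² + Q = Q + 2*Q²)
10*W(3 + 3) = 10*((3 + 3)*(1 + 2*(3 + 3))) = 10*(6*(1 + 2*6)) = 10*(6*(1 + 12)) = 10*(6*13) = 10*78 = 780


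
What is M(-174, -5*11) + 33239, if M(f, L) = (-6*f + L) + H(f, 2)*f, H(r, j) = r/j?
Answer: 49366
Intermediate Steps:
M(f, L) = L + f**2/2 - 6*f (M(f, L) = (-6*f + L) + (f/2)*f = (L - 6*f) + (f*(1/2))*f = (L - 6*f) + (f/2)*f = (L - 6*f) + f**2/2 = L + f**2/2 - 6*f)
M(-174, -5*11) + 33239 = (-5*11 + (1/2)*(-174)**2 - 6*(-174)) + 33239 = (-55 + (1/2)*30276 + 1044) + 33239 = (-55 + 15138 + 1044) + 33239 = 16127 + 33239 = 49366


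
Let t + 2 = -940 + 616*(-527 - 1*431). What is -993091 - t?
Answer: -402021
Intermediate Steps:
t = -591070 (t = -2 + (-940 + 616*(-527 - 1*431)) = -2 + (-940 + 616*(-527 - 431)) = -2 + (-940 + 616*(-958)) = -2 + (-940 - 590128) = -2 - 591068 = -591070)
-993091 - t = -993091 - 1*(-591070) = -993091 + 591070 = -402021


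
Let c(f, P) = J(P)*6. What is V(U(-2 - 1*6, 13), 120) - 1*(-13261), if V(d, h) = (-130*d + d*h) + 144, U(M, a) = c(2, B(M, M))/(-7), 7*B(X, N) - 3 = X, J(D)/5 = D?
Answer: 655345/49 ≈ 13374.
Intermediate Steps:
J(D) = 5*D
B(X, N) = 3/7 + X/7
c(f, P) = 30*P (c(f, P) = (5*P)*6 = 30*P)
U(M, a) = -90/49 - 30*M/49 (U(M, a) = (30*(3/7 + M/7))/(-7) = (90/7 + 30*M/7)*(-⅐) = -90/49 - 30*M/49)
V(d, h) = 144 - 130*d + d*h
V(U(-2 - 1*6, 13), 120) - 1*(-13261) = (144 - 130*(-90/49 - 30*(-2 - 1*6)/49) + (-90/49 - 30*(-2 - 1*6)/49)*120) - 1*(-13261) = (144 - 130*(-90/49 - 30*(-2 - 6)/49) + (-90/49 - 30*(-2 - 6)/49)*120) + 13261 = (144 - 130*(-90/49 - 30/49*(-8)) + (-90/49 - 30/49*(-8))*120) + 13261 = (144 - 130*(-90/49 + 240/49) + (-90/49 + 240/49)*120) + 13261 = (144 - 130*150/49 + (150/49)*120) + 13261 = (144 - 19500/49 + 18000/49) + 13261 = 5556/49 + 13261 = 655345/49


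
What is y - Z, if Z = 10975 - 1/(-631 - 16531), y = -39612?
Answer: -868174095/17162 ≈ -50587.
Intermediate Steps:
Z = 188352951/17162 (Z = 10975 - 1/(-17162) = 10975 - 1*(-1/17162) = 10975 + 1/17162 = 188352951/17162 ≈ 10975.)
y - Z = -39612 - 1*188352951/17162 = -39612 - 188352951/17162 = -868174095/17162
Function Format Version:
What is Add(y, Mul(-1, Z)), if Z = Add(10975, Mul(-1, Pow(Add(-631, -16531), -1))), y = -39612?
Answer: Rational(-868174095, 17162) ≈ -50587.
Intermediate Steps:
Z = Rational(188352951, 17162) (Z = Add(10975, Mul(-1, Pow(-17162, -1))) = Add(10975, Mul(-1, Rational(-1, 17162))) = Add(10975, Rational(1, 17162)) = Rational(188352951, 17162) ≈ 10975.)
Add(y, Mul(-1, Z)) = Add(-39612, Mul(-1, Rational(188352951, 17162))) = Add(-39612, Rational(-188352951, 17162)) = Rational(-868174095, 17162)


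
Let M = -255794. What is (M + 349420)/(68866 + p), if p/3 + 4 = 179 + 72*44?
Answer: 93626/78895 ≈ 1.1867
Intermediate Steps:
p = 10029 (p = -12 + 3*(179 + 72*44) = -12 + 3*(179 + 3168) = -12 + 3*3347 = -12 + 10041 = 10029)
(M + 349420)/(68866 + p) = (-255794 + 349420)/(68866 + 10029) = 93626/78895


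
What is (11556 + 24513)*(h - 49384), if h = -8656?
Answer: -2093444760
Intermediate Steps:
(11556 + 24513)*(h - 49384) = (11556 + 24513)*(-8656 - 49384) = 36069*(-58040) = -2093444760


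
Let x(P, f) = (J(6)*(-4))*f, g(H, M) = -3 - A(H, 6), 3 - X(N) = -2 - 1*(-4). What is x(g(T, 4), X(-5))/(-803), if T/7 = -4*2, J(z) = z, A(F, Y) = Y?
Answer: 24/803 ≈ 0.029888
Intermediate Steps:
X(N) = 1 (X(N) = 3 - (-2 - 1*(-4)) = 3 - (-2 + 4) = 3 - 1*2 = 3 - 2 = 1)
T = -56 (T = 7*(-4*2) = 7*(-8) = -56)
g(H, M) = -9 (g(H, M) = -3 - 1*6 = -3 - 6 = -9)
x(P, f) = -24*f (x(P, f) = (6*(-4))*f = -24*f)
x(g(T, 4), X(-5))/(-803) = -24*1/(-803) = -24*(-1/803) = 24/803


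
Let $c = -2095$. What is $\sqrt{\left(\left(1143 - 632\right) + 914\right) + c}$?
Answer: $i \sqrt{670} \approx 25.884 i$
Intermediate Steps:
$\sqrt{\left(\left(1143 - 632\right) + 914\right) + c} = \sqrt{\left(\left(1143 - 632\right) + 914\right) - 2095} = \sqrt{\left(511 + 914\right) - 2095} = \sqrt{1425 - 2095} = \sqrt{-670} = i \sqrt{670}$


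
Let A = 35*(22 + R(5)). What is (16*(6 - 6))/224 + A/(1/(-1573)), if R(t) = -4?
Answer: -990990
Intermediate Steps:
A = 630 (A = 35*(22 - 4) = 35*18 = 630)
(16*(6 - 6))/224 + A/(1/(-1573)) = (16*(6 - 6))/224 + 630/(1/(-1573)) = (16*0)*(1/224) + 630/(-1/1573) = 0*(1/224) + 630*(-1573) = 0 - 990990 = -990990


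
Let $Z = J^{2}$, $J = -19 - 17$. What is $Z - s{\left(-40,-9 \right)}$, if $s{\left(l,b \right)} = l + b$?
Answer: $1345$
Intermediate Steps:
$s{\left(l,b \right)} = b + l$
$J = -36$ ($J = -19 - 17 = -36$)
$Z = 1296$ ($Z = \left(-36\right)^{2} = 1296$)
$Z - s{\left(-40,-9 \right)} = 1296 - \left(-9 - 40\right) = 1296 - -49 = 1296 + 49 = 1345$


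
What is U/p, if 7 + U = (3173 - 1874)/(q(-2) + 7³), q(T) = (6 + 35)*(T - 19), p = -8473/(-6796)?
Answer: -16735150/2194507 ≈ -7.6259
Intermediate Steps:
p = 8473/6796 (p = -8473*(-1/6796) = 8473/6796 ≈ 1.2468)
q(T) = -779 + 41*T (q(T) = 41*(-19 + T) = -779 + 41*T)
U = -4925/518 (U = -7 + (3173 - 1874)/((-779 + 41*(-2)) + 7³) = -7 + 1299/((-779 - 82) + 343) = -7 + 1299/(-861 + 343) = -7 + 1299/(-518) = -7 + 1299*(-1/518) = -7 - 1299/518 = -4925/518 ≈ -9.5077)
U/p = -4925/(518*8473/6796) = -4925/518*6796/8473 = -16735150/2194507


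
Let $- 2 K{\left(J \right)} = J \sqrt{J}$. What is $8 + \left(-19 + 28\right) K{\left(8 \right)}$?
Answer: $8 - 72 \sqrt{2} \approx -93.823$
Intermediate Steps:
$K{\left(J \right)} = - \frac{J^{\frac{3}{2}}}{2}$ ($K{\left(J \right)} = - \frac{J \sqrt{J}}{2} = - \frac{J^{\frac{3}{2}}}{2}$)
$8 + \left(-19 + 28\right) K{\left(8 \right)} = 8 + \left(-19 + 28\right) \left(- \frac{8^{\frac{3}{2}}}{2}\right) = 8 + 9 \left(- \frac{16 \sqrt{2}}{2}\right) = 8 + 9 \left(- 8 \sqrt{2}\right) = 8 - 72 \sqrt{2}$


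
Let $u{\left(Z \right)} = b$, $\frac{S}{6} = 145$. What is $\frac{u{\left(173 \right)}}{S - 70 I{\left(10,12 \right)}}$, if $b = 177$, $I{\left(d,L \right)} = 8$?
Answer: $\frac{177}{310} \approx 0.57097$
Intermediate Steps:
$S = 870$ ($S = 6 \cdot 145 = 870$)
$u{\left(Z \right)} = 177$
$\frac{u{\left(173 \right)}}{S - 70 I{\left(10,12 \right)}} = \frac{177}{870 - 560} = \frac{177}{310}$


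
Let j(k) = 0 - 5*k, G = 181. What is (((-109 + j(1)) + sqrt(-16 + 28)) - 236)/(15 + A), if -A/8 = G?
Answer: 350/1433 - 2*sqrt(3)/1433 ≈ 0.24183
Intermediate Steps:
A = -1448 (A = -8*181 = -1448)
j(k) = -5*k
(((-109 + j(1)) + sqrt(-16 + 28)) - 236)/(15 + A) = (((-109 - 5*1) + sqrt(-16 + 28)) - 236)/(15 - 1448) = (((-109 - 5) + sqrt(12)) - 236)/(-1433) = ((-114 + 2*sqrt(3)) - 236)*(-1/1433) = (-350 + 2*sqrt(3))*(-1/1433) = 350/1433 - 2*sqrt(3)/1433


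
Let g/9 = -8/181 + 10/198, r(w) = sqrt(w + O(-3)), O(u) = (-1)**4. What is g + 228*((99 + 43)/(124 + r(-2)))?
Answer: 7994853985/30615607 - 32376*I/15377 ≈ 261.14 - 2.1055*I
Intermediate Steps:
O(u) = 1
r(w) = sqrt(1 + w) (r(w) = sqrt(w + 1) = sqrt(1 + w))
g = 113/1991 (g = 9*(-8/181 + 10/198) = 9*(-8*1/181 + 10*(1/198)) = 9*(-8/181 + 5/99) = 9*(113/17919) = 113/1991 ≈ 0.056755)
g + 228*((99 + 43)/(124 + r(-2))) = 113/1991 + 228*((99 + 43)/(124 + sqrt(1 - 2))) = 113/1991 + 228*(142/(124 + sqrt(-1))) = 113/1991 + 228*(142/(124 + I)) = 113/1991 + 228*(142*((124 - I)/15377)) = 113/1991 + 228*(142*(124 - I)/15377) = 113/1991 + 32376*(124 - I)/15377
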